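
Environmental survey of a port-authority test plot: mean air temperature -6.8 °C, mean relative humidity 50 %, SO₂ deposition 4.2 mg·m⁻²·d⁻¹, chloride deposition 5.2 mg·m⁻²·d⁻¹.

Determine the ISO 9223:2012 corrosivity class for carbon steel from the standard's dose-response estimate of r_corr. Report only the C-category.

C2

carbon steel: T≤10 °C ⇒ hinge +0.150·(-6.8−10) = -2.5200
  Pd branch = 1.77·Pd^0.52·e^(0.02·RH+f) = 0.8165 μm/a
  Cl⁻ term: 0.102·5.2^0.62·exp(0.033·50+0.04·-6.8) = 1.125
  sum: 0.8165 + 1.125 → r_corr = 1.941 μm/a
1.94 μm/a falls in (1.3, 25] for carbon steel → category C2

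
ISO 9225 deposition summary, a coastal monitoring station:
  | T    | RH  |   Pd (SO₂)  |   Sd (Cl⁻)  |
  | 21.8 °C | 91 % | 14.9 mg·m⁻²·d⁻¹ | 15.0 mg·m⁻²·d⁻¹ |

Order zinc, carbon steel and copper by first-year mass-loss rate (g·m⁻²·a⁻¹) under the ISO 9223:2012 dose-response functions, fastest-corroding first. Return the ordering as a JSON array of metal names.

["carbon steel", "copper", "zinc"]

zinc: T>10 °C ⇒ hinge -0.071·(21.8−10) = -0.8378
  Pd branch = 0.0129·Pd^0.44·e^(0.046·RH+f) = 1.205 μm/a
  Cl⁻ term: 0.0175·15.0^0.57·exp(0.008·91+0.085·21.8) = 1.082
  r_corr = 1.205 + 1.082 = 2.287 μm/a
  mass loss = 2.287 μm/a × 7.14 g/cm³ = 16.33 g·m⁻²·a⁻¹
carbon steel: f(T) = -0.054·(T−10) [T>10 °C] = -0.6372
  Pd branch = 1.77·Pd^0.52·e^(0.02·RH+f) = 23.53 μm/a
  Sd branch = 0.102·Sd^0.62·e^(0.033·RH+0.04·T) = 26.34 μm/a
  r_corr = 23.53 + 26.34 = 49.88 μm/a
  mass loss = 49.88 μm/a × 7.85 g/cm³ = 391.5 g·m⁻²·a⁻¹
copper: T>10 °C ⇒ hinge -0.080·(21.8−10) = -0.9440
  Pd branch = 0.0053·Pd^0.26·e^(0.059·RH+f) = 0.8934 μm/a
  Sd branch = 0.01025·Sd^0.27·e^(0.036·RH+0.049·T) = 1.64 μm/a
  r_corr = 0.8934 + 1.64 = 2.534 μm/a
  mass loss = 2.534 μm/a × 8.96 g/cm³ = 22.7 g·m⁻²·a⁻¹
Ordering by g·m⁻²·a⁻¹: carbon steel (392) > copper (22.7) > zinc (16.3)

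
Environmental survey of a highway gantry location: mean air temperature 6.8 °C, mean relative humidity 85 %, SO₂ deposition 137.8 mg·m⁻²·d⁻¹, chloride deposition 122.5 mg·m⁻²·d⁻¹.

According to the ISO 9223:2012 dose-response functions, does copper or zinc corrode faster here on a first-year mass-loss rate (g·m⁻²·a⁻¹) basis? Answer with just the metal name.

zinc

copper: temperature factor f = +0.126·(-3.2) = -0.4032
  sulphur-dioxide contribution → 1.92 μm/a
  chloride contribution → 1.117 μm/a
  total first-year rate 3.038 μm/a
  mass loss = 3.038 μm/a × 8.96 g/cm³ = 27.22 g·m⁻²·a⁻¹
zinc: f(T) = +0.038·(T−10) [T≤10 °C] = -0.1216
  sulphur-dioxide contribution → 4.979 μm/a
  chloride contribution → 0.9542 μm/a
  total first-year rate 5.933 μm/a
  mass loss = 5.933 μm/a × 7.14 g/cm³ = 42.36 g·m⁻²·a⁻¹
Ordering by g·m⁻²·a⁻¹: zinc (42.4) > copper (27.2)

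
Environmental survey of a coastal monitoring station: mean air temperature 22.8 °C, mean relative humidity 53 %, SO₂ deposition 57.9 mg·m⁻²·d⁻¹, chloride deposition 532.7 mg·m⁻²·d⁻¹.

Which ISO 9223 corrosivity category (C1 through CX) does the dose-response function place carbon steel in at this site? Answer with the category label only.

C5

carbon steel: f(T) = -0.054·(T−10) [T>10 °C] = -0.6912
  SO₂ term: 1.77·57.9^0.52·exp(0.02·53-0.6912) = 21.12
  Cl⁻ term: 0.102·532.7^0.62·exp(0.033·53+0.04·22.8) = 71.56
  sum: 21.12 + 71.56 → r_corr = 92.68 μm/a
ISO 9223 Table 2 (carbon steel): 80 < 92.7 ≤ 200 μm/a ⇒ C5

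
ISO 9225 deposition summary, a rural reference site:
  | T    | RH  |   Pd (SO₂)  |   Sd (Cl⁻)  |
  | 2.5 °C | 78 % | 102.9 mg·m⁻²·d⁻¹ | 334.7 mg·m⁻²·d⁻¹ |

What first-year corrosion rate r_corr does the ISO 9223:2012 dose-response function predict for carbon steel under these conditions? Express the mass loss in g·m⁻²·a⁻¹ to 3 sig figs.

r_corr = 666 g·m⁻²·a⁻¹

carbon steel: f(T) = +0.150·(T−10) [T≤10 °C] = -1.1250
  SO₂ term: 1.77·102.9^0.52·exp(0.02·78-1.1250) = 30.43
  Sd branch = 0.102·Sd^0.62·e^(0.033·RH+0.04·T) = 54.35 μm/a
  r_corr = 30.43 + 54.35 = 84.78 μm/a
Convert to mass loss: 84.78 μm/a × 7.85 g/cm³ = 665.5 g·m⁻²·a⁻¹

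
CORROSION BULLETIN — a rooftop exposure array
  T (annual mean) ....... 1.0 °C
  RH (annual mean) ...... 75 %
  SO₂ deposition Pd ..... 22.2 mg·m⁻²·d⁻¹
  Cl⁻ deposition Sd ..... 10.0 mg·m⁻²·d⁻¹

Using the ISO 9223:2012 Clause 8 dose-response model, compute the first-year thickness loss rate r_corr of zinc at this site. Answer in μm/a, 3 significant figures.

zinc: T≤10 °C ⇒ hinge +0.038·(1.0−10) = -0.3420
  SO₂ term: 0.0129·22.2^0.44·exp(0.046·75-0.3420) = 1.129
  Sd branch = 0.0175·Sd^0.57·e^(0.008·RH+0.085·T) = 0.129 μm/a
  r_corr = 1.129 + 0.129 = 1.258 μm/a

r_corr = 1.26 μm/a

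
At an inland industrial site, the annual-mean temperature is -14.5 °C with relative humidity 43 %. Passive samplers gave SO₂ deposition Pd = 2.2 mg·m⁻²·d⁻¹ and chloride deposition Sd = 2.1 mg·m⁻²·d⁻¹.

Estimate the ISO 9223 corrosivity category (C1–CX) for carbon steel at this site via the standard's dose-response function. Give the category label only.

carbon steel: f(T) = +0.150·(T−10) [T≤10 °C] = -3.6750
  Pd branch = 1.77·Pd^0.52·e^(0.02·RH+f) = 0.1598 μm/a
  Cl⁻ term: 0.102·2.1^0.62·exp(0.033·43+0.04·-14.5) = 0.3739
  sum: 0.1598 + 0.3739 → r_corr = 0.5337 μm/a
0.534 μm/a falls in (0, 1.3] for carbon steel → category C1

C1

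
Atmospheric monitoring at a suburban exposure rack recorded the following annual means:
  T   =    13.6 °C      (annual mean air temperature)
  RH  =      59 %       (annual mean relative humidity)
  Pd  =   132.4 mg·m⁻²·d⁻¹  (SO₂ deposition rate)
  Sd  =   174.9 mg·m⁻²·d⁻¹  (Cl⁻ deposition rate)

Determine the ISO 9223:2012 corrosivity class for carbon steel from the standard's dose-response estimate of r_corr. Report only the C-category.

C5

carbon steel: temperature factor f = -0.054·(3.6) = -0.1944
  SO₂ term: 1.77·132.4^0.52·exp(0.02·59-0.1944) = 60.17
  Sd branch = 0.102·Sd^0.62·e^(0.033·RH+0.04·T) = 30.27 μm/a
  r_corr = 60.17 + 30.27 = 90.44 μm/a
Category bounds: 80…200 μm/a bracket r_corr ⇒ C5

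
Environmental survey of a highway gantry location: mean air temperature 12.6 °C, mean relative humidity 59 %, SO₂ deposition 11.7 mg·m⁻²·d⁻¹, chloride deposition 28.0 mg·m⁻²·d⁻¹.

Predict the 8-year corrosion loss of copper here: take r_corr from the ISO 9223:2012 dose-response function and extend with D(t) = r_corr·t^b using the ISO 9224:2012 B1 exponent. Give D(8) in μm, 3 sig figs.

copper: temperature factor f = -0.080·(2.6) = -0.2080
  SO₂ term: 0.0053·11.7^0.26·exp(0.059·59-0.2080) = 0.2651
  Cl⁻ term: 0.01025·28.0^0.27·exp(0.036·59+0.049·12.6) = 0.3909
  r_corr = 0.2651 + 0.3909 = 0.656 μm/a
Long-term exponent b (ISO 9224 Table 2, B1) = 0.667
  D(8) = 0.656 × 8^0.667 = 0.656 × 4.003 = 2.626 μm

D(8) = 2.63 μm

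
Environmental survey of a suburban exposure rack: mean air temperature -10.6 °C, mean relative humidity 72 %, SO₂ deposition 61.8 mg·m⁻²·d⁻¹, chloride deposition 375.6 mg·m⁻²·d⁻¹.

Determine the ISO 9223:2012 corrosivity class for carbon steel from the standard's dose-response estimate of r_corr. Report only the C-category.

C3

carbon steel: f(T) = +0.150·(T−10) [T≤10 °C] = -3.0900
  sulphur-dioxide contribution → 2.902 μm/a
  chloride contribution → 28.36 μm/a
  ⇒ r_corr(carbon steel) = 31.26 μm/a
31.3 μm/a falls in (25, 50] for carbon steel → category C3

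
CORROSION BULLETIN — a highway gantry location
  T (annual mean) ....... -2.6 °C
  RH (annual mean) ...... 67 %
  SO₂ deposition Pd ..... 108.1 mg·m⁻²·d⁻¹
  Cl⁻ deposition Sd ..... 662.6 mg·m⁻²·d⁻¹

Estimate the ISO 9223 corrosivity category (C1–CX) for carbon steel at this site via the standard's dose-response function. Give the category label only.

carbon steel: temperature factor f = +0.150·(-12.6) = -1.8900
  SO₂ term: 1.77·108.1^0.52·exp(0.02·67-1.8900) = 11.66
  Sd branch = 0.102·Sd^0.62·e^(0.033·RH+0.04·T) = 47.08 μm/a
  r_corr = 11.66 + 47.08 = 58.74 μm/a
58.7 μm/a falls in (50, 80] for carbon steel → category C4

C4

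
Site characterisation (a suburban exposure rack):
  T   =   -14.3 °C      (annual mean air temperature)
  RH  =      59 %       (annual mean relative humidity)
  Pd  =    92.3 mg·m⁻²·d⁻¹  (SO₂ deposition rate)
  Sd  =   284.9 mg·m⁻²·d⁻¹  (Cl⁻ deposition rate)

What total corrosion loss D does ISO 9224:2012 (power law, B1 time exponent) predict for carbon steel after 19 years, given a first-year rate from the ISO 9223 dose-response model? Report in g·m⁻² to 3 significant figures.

carbon steel: T≤10 °C ⇒ hinge +0.150·(-14.3−10) = -3.6450
  Pd branch = 1.77·Pd^0.52·e^(0.02·RH+f) = 1.582 μm/a
  Sd branch = 0.102·Sd^0.62·e^(0.033·RH+0.04·T) = 13.42 μm/a
  r_corr = 1.582 + 13.42 = 15 μm/a
ISO 9224: D(t) = r_corr · t^b with b = 0.523 (carbon steel, B1)
  D(19) = 15 × 19^0.523 = 15 × 4.664 = 69.96 μm
  Mass loss = 69.96 μm × 7.85 g/cm³ = 549.2 g·m⁻²

D(19) = 549 g·m⁻²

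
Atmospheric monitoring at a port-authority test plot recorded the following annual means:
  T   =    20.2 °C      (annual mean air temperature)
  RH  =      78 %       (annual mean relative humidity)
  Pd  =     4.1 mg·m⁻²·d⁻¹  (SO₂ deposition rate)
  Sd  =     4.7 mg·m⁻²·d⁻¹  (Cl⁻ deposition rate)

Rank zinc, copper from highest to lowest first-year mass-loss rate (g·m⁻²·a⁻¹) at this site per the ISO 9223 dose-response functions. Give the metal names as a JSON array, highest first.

zinc: T>10 °C ⇒ hinge -0.071·(20.2−10) = -0.7242
  sulphur-dioxide contribution → 0.4207 μm/a
  chloride contribution → 0.4394 μm/a
  total first-year rate 0.86 μm/a
  mass loss = 0.86 μm/a × 7.14 g/cm³ = 6.141 g·m⁻²·a⁻¹
copper: T>10 °C ⇒ hinge -0.080·(20.2−10) = -0.8160
  sulphur-dioxide contribution → 0.3372 μm/a
  chloride contribution → 0.6943 μm/a
  ⇒ r_corr(copper) = 1.031 μm/a
  mass loss = 1.031 μm/a × 8.96 g/cm³ = 9.242 g·m⁻²·a⁻¹
Ordering by g·m⁻²·a⁻¹: copper (9.24) > zinc (6.14)

["copper", "zinc"]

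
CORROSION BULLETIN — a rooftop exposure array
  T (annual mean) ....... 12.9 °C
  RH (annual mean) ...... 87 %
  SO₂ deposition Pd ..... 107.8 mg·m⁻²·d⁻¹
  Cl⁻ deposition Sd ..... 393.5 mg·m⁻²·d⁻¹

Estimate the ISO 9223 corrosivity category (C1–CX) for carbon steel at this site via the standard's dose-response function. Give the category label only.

CX

carbon steel: T>10 °C ⇒ hinge -0.054·(12.9−10) = -0.1566
  sulphur-dioxide contribution → 98.31 μm/a
  chloride contribution → 122.6 μm/a
  total first-year rate 220.9 μm/a
221 μm/a falls in (200, 700] for carbon steel → category CX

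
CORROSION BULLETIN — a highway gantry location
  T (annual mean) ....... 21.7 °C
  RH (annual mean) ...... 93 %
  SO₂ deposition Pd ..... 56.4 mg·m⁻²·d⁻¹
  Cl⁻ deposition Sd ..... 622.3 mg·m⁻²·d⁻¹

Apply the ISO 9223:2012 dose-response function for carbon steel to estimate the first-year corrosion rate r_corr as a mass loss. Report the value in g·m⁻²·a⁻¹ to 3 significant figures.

carbon steel: temperature factor f = -0.054·(11.7) = -0.6318
  Pd branch = 1.77·Pd^0.52·e^(0.02·RH+f) = 49.21 μm/a
  Cl⁻ term: 0.102·622.3^0.62·exp(0.033·93+0.04·21.7) = 282.3
  sum: 49.21 + 282.3 → r_corr = 331.5 μm/a
Convert to mass loss: 331.5 μm/a × 7.85 g/cm³ = 2602 g·m⁻²·a⁻¹

r_corr = 2.60e+03 g·m⁻²·a⁻¹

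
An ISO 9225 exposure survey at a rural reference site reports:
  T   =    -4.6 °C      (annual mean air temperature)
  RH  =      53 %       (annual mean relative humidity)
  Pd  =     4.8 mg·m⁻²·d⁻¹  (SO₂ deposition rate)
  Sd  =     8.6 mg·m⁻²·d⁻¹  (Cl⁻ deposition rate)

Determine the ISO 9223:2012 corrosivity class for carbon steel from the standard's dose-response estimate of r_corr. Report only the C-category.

carbon steel: T≤10 °C ⇒ hinge +0.150·(-4.6−10) = -2.1900
  sulphur-dioxide contribution → 1.293 μm/a
  chloride contribution → 1.852 μm/a
  ⇒ r_corr(carbon steel) = 3.145 μm/a
ISO 9223 Table 2 (carbon steel): 1.3 < 3.14 ≤ 25 μm/a ⇒ C2

C2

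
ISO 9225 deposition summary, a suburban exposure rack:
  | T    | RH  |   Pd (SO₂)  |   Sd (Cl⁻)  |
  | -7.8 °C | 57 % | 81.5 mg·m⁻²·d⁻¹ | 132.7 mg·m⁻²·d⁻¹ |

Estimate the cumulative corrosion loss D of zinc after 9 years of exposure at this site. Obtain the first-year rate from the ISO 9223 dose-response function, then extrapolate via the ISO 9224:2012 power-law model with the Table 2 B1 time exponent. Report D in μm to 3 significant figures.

D(9) = 5.11 μm

zinc: f(T) = +0.038·(T−10) [T≤10 °C] = -0.6764
  sulphur-dioxide contribution → 0.6258 μm/a
  chloride contribution → 0.2308 μm/a
  ⇒ r_corr(zinc) = 0.8566 μm/a
ISO 9224: D(t) = r_corr · t^b with b = 0.813 (zinc, B1)
  D(9) = 0.8566 × 9^0.813 = 0.8566 × 5.968 = 5.112 μm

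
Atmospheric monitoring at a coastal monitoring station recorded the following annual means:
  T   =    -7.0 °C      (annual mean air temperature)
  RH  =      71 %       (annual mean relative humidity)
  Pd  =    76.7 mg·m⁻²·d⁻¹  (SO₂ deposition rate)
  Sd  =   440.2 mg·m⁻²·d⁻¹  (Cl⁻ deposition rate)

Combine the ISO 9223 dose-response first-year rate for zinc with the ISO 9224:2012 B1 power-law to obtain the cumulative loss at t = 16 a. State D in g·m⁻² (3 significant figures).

D(16) = 119 g·m⁻²

zinc: T≤10 °C ⇒ hinge +0.038·(-7.0−10) = -0.6460
  Pd branch = 0.0129·Pd^0.44·e^(0.046·RH+f) = 1.196 μm/a
  Cl⁻ term: 0.0175·440.2^0.57·exp(0.008·71+0.085·-7.0) = 0.5473
  sum: 1.196 + 0.5473 → r_corr = 1.743 μm/a
Long-term exponent b (ISO 9224 Table 2, B1) = 0.813
  D(16) = 1.743 × 16^0.813 = 1.743 × 9.527 = 16.61 μm
  Mass loss = 16.61 μm × 7.14 g/cm³ = 118.6 g·m⁻²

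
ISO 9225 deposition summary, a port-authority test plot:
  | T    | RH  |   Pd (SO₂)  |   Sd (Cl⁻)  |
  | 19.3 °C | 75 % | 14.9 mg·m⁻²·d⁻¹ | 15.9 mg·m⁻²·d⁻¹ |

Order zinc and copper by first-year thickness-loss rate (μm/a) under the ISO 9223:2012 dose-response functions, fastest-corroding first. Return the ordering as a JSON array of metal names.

zinc: temperature factor f = -0.071·(9.3) = -0.6603
  SO₂ term: 0.0129·14.9^0.44·exp(0.046·75-0.6603) = 0.6892
  Sd branch = 0.0175·Sd^0.57·e^(0.008·RH+0.085·T) = 0.7959 μm/a
  r_corr = 0.6892 + 0.7959 = 1.485 μm/a
copper: T>10 °C ⇒ hinge -0.080·(19.3−10) = -0.7440
  SO₂ term: 0.0053·14.9^0.26·exp(0.059·75-0.7440) = 0.4246
  Cl⁻ term: 0.01025·15.9^0.27·exp(0.036·75+0.049·19.3) = 0.8287
  r_corr = 0.4246 + 0.8287 = 1.253 μm/a
Ordering by μm/a: zinc (1.49) > copper (1.25)

["zinc", "copper"]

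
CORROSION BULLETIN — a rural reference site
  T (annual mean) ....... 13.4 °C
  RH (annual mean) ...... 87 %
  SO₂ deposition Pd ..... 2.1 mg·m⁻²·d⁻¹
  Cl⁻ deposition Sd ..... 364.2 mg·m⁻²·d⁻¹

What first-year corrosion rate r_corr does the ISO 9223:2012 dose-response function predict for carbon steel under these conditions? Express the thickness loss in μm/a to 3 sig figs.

carbon steel: T>10 °C ⇒ hinge -0.054·(13.4−10) = -0.1836
  sulphur-dioxide contribution → 12.34 μm/a
  chloride contribution → 119.2 μm/a
  total first-year rate 131.5 μm/a

r_corr = 132 μm/a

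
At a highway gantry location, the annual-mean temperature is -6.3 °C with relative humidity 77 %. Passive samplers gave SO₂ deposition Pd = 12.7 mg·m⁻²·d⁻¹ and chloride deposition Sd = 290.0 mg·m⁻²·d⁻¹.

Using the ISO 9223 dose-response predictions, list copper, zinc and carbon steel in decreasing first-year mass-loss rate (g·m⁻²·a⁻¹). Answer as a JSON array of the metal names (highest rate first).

["carbon steel", "zinc", "copper"]

copper: temperature factor f = +0.126·(-16.3) = -2.0538
  SO₂ term: 0.0053·12.7^0.26·exp(0.059·77-2.0538) = 0.1237
  Sd branch = 0.01025·Sd^0.27·e^(0.036·RH+0.049·T) = 0.5564 μm/a
  sum: 0.1237 + 0.5564 → r_corr = 0.6801 μm/a
  mass loss = 0.6801 μm/a × 8.96 g/cm³ = 6.093 g·m⁻²·a⁻¹
zinc: T≤10 °C ⇒ hinge +0.038·(-6.3−10) = -0.6194
  Pd branch = 0.0129·Pd^0.44·e^(0.046·RH+f) = 0.7337 μm/a
  Sd branch = 0.0175·Sd^0.57·e^(0.008·RH+0.085·T) = 0.4804 μm/a
  sum: 0.7337 + 0.4804 → r_corr = 1.214 μm/a
  mass loss = 1.214 μm/a × 7.14 g/cm³ = 8.669 g·m⁻²·a⁻¹
carbon steel: f(T) = +0.150·(T−10) [T≤10 °C] = -2.4450
  SO₂ term: 1.77·12.7^0.52·exp(0.02·77-2.4450) = 2.685
  Sd branch = 0.102·Sd^0.62·e^(0.033·RH+0.04·T) = 33.84 μm/a
  r_corr = 2.685 + 33.84 = 36.52 μm/a
  mass loss = 36.52 μm/a × 7.85 g/cm³ = 286.7 g·m⁻²·a⁻¹
Ordering by g·m⁻²·a⁻¹: carbon steel (287) > zinc (8.67) > copper (6.09)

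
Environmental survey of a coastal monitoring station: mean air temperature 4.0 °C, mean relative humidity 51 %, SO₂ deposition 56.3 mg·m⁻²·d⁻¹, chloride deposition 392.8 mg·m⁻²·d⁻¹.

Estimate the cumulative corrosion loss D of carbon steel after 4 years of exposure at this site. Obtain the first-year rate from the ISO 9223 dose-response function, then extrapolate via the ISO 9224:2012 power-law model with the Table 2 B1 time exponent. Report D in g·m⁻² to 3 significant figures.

D(4) = 687 g·m⁻²

carbon steel: f(T) = +0.150·(T−10) [T≤10 °C] = -0.9000
  SO₂ term: 1.77·56.3^0.52·exp(0.02·51-0.9000) = 16.23
  Cl⁻ term: 0.102·392.8^0.62·exp(0.033·51+0.04·4.0) = 26.15
  r_corr = 16.23 + 26.15 = 42.38 μm/a
Long-term exponent b (ISO 9224 Table 2, B1) = 0.523
  D(4) = 42.38 × 4^0.523 = 42.38 × 2.065 = 87.5 μm
  Mass loss = 87.5 μm × 7.85 g/cm³ = 686.9 g·m⁻²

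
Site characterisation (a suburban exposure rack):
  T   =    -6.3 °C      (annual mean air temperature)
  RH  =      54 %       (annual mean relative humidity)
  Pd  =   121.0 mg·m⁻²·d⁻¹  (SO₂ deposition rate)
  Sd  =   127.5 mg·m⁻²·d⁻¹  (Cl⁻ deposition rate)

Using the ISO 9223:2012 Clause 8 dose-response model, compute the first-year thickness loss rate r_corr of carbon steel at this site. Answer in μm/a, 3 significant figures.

r_corr = 15.0 μm/a

carbon steel: f(T) = +0.150·(T−10) [T≤10 °C] = -2.4450
  sulphur-dioxide contribution → 5.473 μm/a
  chloride contribution → 9.517 μm/a
  ⇒ r_corr(carbon steel) = 14.99 μm/a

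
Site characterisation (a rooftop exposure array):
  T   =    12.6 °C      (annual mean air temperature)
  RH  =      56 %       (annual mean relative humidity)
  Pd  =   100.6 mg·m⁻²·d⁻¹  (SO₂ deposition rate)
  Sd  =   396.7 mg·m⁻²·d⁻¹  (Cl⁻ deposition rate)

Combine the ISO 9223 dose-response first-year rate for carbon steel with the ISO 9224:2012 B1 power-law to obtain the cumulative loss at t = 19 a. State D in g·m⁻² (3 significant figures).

carbon steel: T>10 °C ⇒ hinge -0.054·(12.6−10) = -0.1404
  sulphur-dioxide contribution → 51.85 μm/a
  chloride contribution → 43.76 μm/a
  ⇒ r_corr(carbon steel) = 95.61 μm/a
Long-term exponent b (ISO 9224 Table 2, B1) = 0.523
  D(19) = 95.61 × 19^0.523 = 95.61 × 4.664 = 446 μm
  Mass loss = 446 μm × 7.85 g/cm³ = 3501 g·m⁻²

D(19) = 3.50e+03 g·m⁻²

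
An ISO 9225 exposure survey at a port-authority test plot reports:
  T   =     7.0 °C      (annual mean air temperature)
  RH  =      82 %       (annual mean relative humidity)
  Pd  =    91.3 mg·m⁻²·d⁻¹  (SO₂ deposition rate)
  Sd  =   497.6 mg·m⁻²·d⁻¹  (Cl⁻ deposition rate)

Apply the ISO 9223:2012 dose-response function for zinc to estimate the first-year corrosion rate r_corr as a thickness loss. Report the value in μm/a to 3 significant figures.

zinc: f(T) = +0.038·(T−10) [T≤10 °C] = -0.1140
  SO₂ term: 0.0129·91.3^0.44·exp(0.046·82-0.1140) = 3.646
  Sd branch = 0.0175·Sd^0.57·e^(0.008·RH+0.085·T) = 2.107 μm/a
  r_corr = 3.646 + 2.107 = 5.753 μm/a

r_corr = 5.75 μm/a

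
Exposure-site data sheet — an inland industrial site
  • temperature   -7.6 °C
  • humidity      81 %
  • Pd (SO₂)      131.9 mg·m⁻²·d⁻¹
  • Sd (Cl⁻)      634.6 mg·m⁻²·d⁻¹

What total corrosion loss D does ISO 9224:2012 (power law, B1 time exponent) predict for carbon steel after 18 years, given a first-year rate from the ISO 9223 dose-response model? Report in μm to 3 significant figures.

D(18) = 307 μm

carbon steel: temperature factor f = +0.150·(-17.6) = -2.6400
  SO₂ term: 1.77·131.9^0.52·exp(0.02·81-2.6400) = 8.082
  Sd branch = 0.102·Sd^0.62·e^(0.033·RH+0.04·T) = 59.57 μm/a
  r_corr = 8.082 + 59.57 = 67.65 μm/a
Power-law: D(18) = r_corr · 18^0.523
  D(18) = 67.65 × 18^0.523 = 67.65 × 4.534 = 306.7 μm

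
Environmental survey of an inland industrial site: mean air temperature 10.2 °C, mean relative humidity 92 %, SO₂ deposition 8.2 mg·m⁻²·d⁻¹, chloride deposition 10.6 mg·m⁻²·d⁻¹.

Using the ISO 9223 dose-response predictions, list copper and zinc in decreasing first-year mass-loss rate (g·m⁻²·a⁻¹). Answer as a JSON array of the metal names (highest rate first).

["copper", "zinc"]

copper: f(T) = -0.080·(T−10) [T>10 °C] = -0.0160
  SO₂ term: 0.0053·8.2^0.26·exp(0.059·92-0.0160) = 2.052
  Sd branch = 0.01025·Sd^0.27·e^(0.036·RH+0.049·T) = 0.877 μm/a
  sum: 2.052 + 0.877 → r_corr = 2.929 μm/a
  mass loss = 2.929 μm/a × 8.96 g/cm³ = 26.25 g·m⁻²·a⁻¹
zinc: T>10 °C ⇒ hinge -0.071·(10.2−10) = -0.0142
  SO₂ term: 0.0129·8.2^0.44·exp(0.046·92-0.0142) = 2.21
  Sd branch = 0.0175·Sd^0.57·e^(0.008·RH+0.085·T) = 0.3339 μm/a
  r_corr = 2.21 + 0.3339 = 2.544 μm/a
  mass loss = 2.544 μm/a × 7.14 g/cm³ = 18.17 g·m⁻²·a⁻¹
Ordering by g·m⁻²·a⁻¹: copper (26.2) > zinc (18.2)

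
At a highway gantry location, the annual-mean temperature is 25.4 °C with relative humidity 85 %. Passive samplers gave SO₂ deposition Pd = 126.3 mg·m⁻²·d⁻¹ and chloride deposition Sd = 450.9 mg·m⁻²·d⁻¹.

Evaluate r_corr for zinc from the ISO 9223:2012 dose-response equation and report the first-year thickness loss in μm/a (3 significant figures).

r_corr = 11.6 μm/a

zinc: f(T) = -0.071·(T−10) [T>10 °C] = -1.0934
  SO₂ term: 0.0129·126.3^0.44·exp(0.046·85-1.0934) = 1.813
  Cl⁻ term: 0.0175·450.9^0.57·exp(0.008·85+0.085·25.4) = 9.746
  sum: 1.813 + 9.746 → r_corr = 11.56 μm/a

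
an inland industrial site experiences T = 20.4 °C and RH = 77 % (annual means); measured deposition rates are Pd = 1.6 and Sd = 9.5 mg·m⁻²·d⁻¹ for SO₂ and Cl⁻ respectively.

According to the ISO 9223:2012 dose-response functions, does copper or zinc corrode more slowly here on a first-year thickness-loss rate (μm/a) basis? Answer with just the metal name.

copper: f(T) = -0.080·(T−10) [T>10 °C] = -0.8320
  Pd branch = 0.0053·Pd^0.26·e^(0.059·RH+f) = 0.2449 μm/a
  Cl⁻ term: 0.01025·9.5^0.27·exp(0.036·77+0.049·20.4) = 0.8179
  r_corr = 0.2449 + 0.8179 = 1.063 μm/a
zinc: f(T) = -0.071·(T−10) [T>10 °C] = -0.7384
  Pd branch = 0.0129·Pd^0.44·e^(0.046·RH+f) = 0.2618 μm/a
  Cl⁻ term: 0.0175·9.5^0.57·exp(0.008·77+0.085·20.4) = 0.6621
  sum: 0.2618 + 0.6621 → r_corr = 0.9239 μm/a
Ordering by μm/a: copper (1.06) > zinc (0.924)

zinc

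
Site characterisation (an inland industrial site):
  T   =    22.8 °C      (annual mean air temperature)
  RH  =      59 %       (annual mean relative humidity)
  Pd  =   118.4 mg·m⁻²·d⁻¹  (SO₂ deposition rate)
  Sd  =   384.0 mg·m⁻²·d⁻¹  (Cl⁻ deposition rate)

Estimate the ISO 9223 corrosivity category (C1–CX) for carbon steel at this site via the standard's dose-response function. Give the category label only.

carbon steel: temperature factor f = -0.054·(12.8) = -0.6912
  SO₂ term: 1.77·118.4^0.52·exp(0.02·59-0.6912) = 34.55
  Cl⁻ term: 0.102·384.0^0.62·exp(0.033·59+0.04·22.8) = 71.21
  sum: 34.55 + 71.21 → r_corr = 105.8 μm/a
Category bounds: 80…200 μm/a bracket r_corr ⇒ C5

C5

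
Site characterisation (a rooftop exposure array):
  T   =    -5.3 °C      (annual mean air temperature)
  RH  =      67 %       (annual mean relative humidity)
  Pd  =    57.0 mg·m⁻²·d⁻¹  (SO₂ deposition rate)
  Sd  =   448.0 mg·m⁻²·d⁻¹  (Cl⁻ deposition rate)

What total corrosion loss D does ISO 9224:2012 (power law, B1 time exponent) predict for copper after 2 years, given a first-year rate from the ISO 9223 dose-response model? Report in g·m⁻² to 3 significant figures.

copper: temperature factor f = +0.126·(-15.3) = -1.9278
  sulphur-dioxide contribution → 0.1149 μm/a
  chloride contribution → 0.4585 μm/a
  ⇒ r_corr(copper) = 0.5734 μm/a
Power-law: D(2) = r_corr · 2^0.667
  D(2) = 0.5734 × 2^0.667 = 0.5734 × 1.588 = 0.9104 μm
  Mass loss = 0.9104 μm × 8.96 g/cm³ = 8.157 g·m⁻²

D(2) = 8.16 g·m⁻²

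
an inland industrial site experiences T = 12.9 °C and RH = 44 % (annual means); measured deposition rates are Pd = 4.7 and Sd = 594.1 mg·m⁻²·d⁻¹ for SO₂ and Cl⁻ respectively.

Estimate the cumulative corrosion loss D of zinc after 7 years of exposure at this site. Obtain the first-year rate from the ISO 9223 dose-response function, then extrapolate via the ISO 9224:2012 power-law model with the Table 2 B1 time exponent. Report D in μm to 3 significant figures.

D(7) = 14.6 μm

zinc: temperature factor f = -0.071·(2.9) = -0.2059
  SO₂ term: 0.0129·4.7^0.44·exp(0.046·44-0.2059) = 0.157
  Cl⁻ term: 0.0175·594.1^0.57·exp(0.008·44+0.085·12.9) = 2.839
  sum: 0.157 + 2.839 → r_corr = 2.996 μm/a
ISO 9224: D(t) = r_corr · t^b with b = 0.813 (zinc, B1)
  D(7) = 2.996 × 7^0.813 = 2.996 × 4.865 = 14.58 μm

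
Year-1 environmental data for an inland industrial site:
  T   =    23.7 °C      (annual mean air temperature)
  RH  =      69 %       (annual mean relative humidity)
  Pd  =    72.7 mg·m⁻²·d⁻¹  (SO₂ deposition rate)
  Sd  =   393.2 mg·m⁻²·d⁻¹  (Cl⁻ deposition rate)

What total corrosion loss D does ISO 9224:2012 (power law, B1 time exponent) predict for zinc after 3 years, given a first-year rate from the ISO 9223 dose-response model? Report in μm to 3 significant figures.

D(3) = 18.6 μm

zinc: temperature factor f = -0.071·(13.7) = -0.9727
  SO₂ term: 0.0129·72.7^0.44·exp(0.046·69-0.9727) = 0.7686
  Sd branch = 0.0175·Sd^0.57·e^(0.008·RH+0.085·T) = 6.864 μm/a
  sum: 0.7686 + 6.864 → r_corr = 7.633 μm/a
Long-term exponent b (ISO 9224 Table 2, B1) = 0.813
  D(3) = 7.633 × 3^0.813 = 7.633 × 2.443 = 18.65 μm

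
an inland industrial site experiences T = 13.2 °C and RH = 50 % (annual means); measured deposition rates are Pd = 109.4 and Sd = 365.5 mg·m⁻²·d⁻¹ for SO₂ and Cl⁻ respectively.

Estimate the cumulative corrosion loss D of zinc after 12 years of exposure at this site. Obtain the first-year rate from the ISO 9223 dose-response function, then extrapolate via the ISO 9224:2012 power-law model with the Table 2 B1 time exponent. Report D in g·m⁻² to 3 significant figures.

zinc: f(T) = -0.071·(T−10) [T>10 °C] = -0.2272
  SO₂ term: 0.0129·109.4^0.44·exp(0.046·50-0.2272) = 0.809
  Cl⁻ term: 0.0175·365.5^0.57·exp(0.008·50+0.085·13.2) = 2.317
  sum: 0.809 + 2.317 → r_corr = 3.126 μm/a
Power-law: D(12) = r_corr · 12^0.813
  D(12) = 3.126 × 12^0.813 = 3.126 × 7.54 = 23.57 μm
  Mass loss = 23.57 μm × 7.14 g/cm³ = 168.3 g·m⁻²

D(12) = 168 g·m⁻²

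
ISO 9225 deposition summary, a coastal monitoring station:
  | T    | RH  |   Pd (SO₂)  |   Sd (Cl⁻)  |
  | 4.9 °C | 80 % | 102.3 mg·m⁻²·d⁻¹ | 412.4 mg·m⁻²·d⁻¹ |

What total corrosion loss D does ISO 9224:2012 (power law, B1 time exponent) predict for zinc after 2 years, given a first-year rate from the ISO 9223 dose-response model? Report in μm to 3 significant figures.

zinc: T≤10 °C ⇒ hinge +0.038·(4.9−10) = -0.1938
  Pd branch = 0.0129·Pd^0.44·e^(0.046·RH+f) = 3.228 μm/a
  Sd branch = 0.0175·Sd^0.57·e^(0.008·RH+0.085·T) = 1.558 μm/a
  r_corr = 3.228 + 1.558 = 4.786 μm/a
Long-term exponent b (ISO 9224 Table 2, B1) = 0.813
  D(2) = 4.786 × 2^0.813 = 4.786 × 1.757 = 8.409 μm

D(2) = 8.41 μm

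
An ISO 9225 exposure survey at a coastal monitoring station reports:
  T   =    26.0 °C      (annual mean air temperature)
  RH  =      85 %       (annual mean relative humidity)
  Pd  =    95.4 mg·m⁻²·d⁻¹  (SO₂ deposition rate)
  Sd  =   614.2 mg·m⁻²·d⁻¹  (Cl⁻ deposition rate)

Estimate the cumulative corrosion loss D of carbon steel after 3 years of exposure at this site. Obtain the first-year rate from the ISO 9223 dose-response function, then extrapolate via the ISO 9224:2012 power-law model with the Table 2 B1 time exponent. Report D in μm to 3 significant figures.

carbon steel: T>10 °C ⇒ hinge -0.054·(26.0−10) = -0.8640
  SO₂ term: 1.77·95.4^0.52·exp(0.02·85-0.8640) = 43.69
  Sd branch = 0.102·Sd^0.62·e^(0.033·RH+0.04·T) = 255.4 μm/a
  sum: 43.69 + 255.4 → r_corr = 299.1 μm/a
Power-law: D(3) = r_corr · 3^0.523
  D(3) = 299.1 × 3^0.523 = 299.1 × 1.776 = 531.3 μm

D(3) = 531 μm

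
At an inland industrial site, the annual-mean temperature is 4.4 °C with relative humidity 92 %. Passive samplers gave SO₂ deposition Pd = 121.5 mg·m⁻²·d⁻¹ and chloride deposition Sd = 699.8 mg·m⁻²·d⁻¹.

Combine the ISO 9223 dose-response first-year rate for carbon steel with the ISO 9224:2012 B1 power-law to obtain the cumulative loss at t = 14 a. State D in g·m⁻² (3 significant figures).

carbon steel: T≤10 °C ⇒ hinge +0.150·(4.4−10) = -0.8400
  SO₂ term: 1.77·121.5^0.52·exp(0.02·92-0.8400) = 58.38
  Sd branch = 0.102·Sd^0.62·e^(0.033·RH+0.04·T) = 147 μm/a
  r_corr = 58.38 + 147 = 205.4 μm/a
ISO 9224: D(t) = r_corr · t^b with b = 0.523 (carbon steel, B1)
  D(14) = 205.4 × 14^0.523 = 205.4 × 3.976 = 816.7 μm
  Mass loss = 816.7 μm × 7.85 g/cm³ = 6411 g·m⁻²

D(14) = 6.41e+03 g·m⁻²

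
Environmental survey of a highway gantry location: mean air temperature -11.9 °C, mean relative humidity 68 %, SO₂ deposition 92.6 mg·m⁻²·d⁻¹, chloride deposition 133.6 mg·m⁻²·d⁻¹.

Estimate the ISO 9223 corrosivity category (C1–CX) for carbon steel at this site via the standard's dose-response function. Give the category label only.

C2

carbon steel: temperature factor f = +0.150·(-21.9) = -3.2850
  SO₂ term: 1.77·92.6^0.52·exp(0.02·68-3.2850) = 2.72
  Cl⁻ term: 0.102·133.6^0.62·exp(0.033·68+0.04·-11.9) = 12.43
  r_corr = 2.72 + 12.43 = 15.15 μm/a
Category bounds: 1.3…25 μm/a bracket r_corr ⇒ C2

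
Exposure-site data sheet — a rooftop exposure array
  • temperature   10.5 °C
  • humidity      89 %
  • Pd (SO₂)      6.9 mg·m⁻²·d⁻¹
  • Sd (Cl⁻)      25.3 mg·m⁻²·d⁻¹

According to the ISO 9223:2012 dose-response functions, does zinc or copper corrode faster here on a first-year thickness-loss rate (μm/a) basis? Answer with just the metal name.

zinc: temperature factor f = -0.071·(0.5) = -0.0355
  Pd branch = 0.0129·Pd^0.44·e^(0.046·RH+f) = 1.747 μm/a
  Sd branch = 0.0175·Sd^0.57·e^(0.008·RH+0.085·T) = 0.5491 μm/a
  r_corr = 1.747 + 0.5491 = 2.296 μm/a
copper: f(T) = -0.080·(T−10) [T>10 °C] = -0.0400
  Pd branch = 0.0053·Pd^0.26·e^(0.059·RH+f) = 1.605 μm/a
  Cl⁻ term: 0.01025·25.3^0.27·exp(0.036·89+0.049·10.5) = 1.01
  r_corr = 1.605 + 1.01 = 2.615 μm/a
Ordering by μm/a: copper (2.62) > zinc (2.3)

copper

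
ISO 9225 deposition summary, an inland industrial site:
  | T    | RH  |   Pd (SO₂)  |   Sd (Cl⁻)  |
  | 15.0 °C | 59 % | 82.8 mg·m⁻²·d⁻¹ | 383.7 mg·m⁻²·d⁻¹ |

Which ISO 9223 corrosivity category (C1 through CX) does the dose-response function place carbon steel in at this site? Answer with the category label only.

C5

carbon steel: f(T) = -0.054·(T−10) [T>10 °C] = -0.2700
  SO₂ term: 1.77·82.8^0.52·exp(0.02·59-0.2700) = 43.71
  Cl⁻ term: 0.102·383.7^0.62·exp(0.033·59+0.04·15.0) = 52.1
  sum: 43.71 + 52.1 → r_corr = 95.81 μm/a
Category bounds: 80…200 μm/a bracket r_corr ⇒ C5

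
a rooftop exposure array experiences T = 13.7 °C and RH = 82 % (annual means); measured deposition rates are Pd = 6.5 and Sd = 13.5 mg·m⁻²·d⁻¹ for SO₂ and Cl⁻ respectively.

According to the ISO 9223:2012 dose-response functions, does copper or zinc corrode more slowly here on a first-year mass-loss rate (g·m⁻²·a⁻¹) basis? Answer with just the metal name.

zinc

copper: temperature factor f = -0.080·(3.7) = -0.2960
  sulphur-dioxide contribution → 0.8095 μm/a
  chloride contribution → 0.7753 μm/a
  ⇒ r_corr(copper) = 1.585 μm/a
  mass loss = 1.585 μm/a × 8.96 g/cm³ = 14.2 g·m⁻²·a⁻¹
zinc: T>10 °C ⇒ hinge -0.071·(13.7−10) = -0.2627
  sulphur-dioxide contribution → 0.9825 μm/a
  chloride contribution → 0.4764 μm/a
  ⇒ r_corr(zinc) = 1.459 μm/a
  mass loss = 1.459 μm/a × 7.14 g/cm³ = 10.42 g·m⁻²·a⁻¹
Ordering by g·m⁻²·a⁻¹: copper (14.2) > zinc (10.4)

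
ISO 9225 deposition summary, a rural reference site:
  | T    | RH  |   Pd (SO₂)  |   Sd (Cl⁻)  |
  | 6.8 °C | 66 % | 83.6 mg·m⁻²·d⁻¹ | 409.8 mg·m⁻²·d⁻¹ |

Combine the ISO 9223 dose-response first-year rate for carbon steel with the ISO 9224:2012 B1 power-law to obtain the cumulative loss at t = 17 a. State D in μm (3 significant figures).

carbon steel: f(T) = +0.150·(T−10) [T≤10 °C] = -0.4800
  SO₂ term: 1.77·83.6^0.52·exp(0.02·66-0.4800) = 40.96
  Cl⁻ term: 0.102·409.8^0.62·exp(0.033·66+0.04·6.8) = 49.25
  r_corr = 40.96 + 49.25 = 90.21 μm/a
Long-term exponent b (ISO 9224 Table 2, B1) = 0.523
  D(17) = 90.21 × 17^0.523 = 90.21 × 4.401 = 397 μm

D(17) = 397 μm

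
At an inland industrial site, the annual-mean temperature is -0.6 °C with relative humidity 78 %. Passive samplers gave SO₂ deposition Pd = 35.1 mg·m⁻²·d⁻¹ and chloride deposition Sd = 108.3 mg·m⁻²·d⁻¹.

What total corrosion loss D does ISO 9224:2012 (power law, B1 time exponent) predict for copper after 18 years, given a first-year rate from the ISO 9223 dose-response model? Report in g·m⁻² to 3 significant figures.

D(18) = 57.6 g·m⁻²

copper: T≤10 °C ⇒ hinge +0.126·(-0.6−10) = -1.3356
  Pd branch = 0.0053·Pd^0.26·e^(0.059·RH+f) = 0.3505 μm/a
  Cl⁻ term: 0.01025·108.3^0.27·exp(0.036·78+0.049·-0.6) = 0.5845
  sum: 0.3505 + 0.5845 → r_corr = 0.935 μm/a
Long-term exponent b (ISO 9224 Table 2, B1) = 0.667
  D(18) = 0.935 × 18^0.667 = 0.935 × 6.875 = 6.428 μm
  Mass loss = 6.428 μm × 8.96 g/cm³ = 57.59 g·m⁻²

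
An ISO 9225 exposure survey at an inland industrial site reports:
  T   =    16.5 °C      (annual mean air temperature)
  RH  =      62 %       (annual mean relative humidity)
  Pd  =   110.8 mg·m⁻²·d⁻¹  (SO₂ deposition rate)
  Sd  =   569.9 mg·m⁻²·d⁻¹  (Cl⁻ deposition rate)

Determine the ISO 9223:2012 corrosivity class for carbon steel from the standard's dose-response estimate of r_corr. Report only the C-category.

carbon steel: temperature factor f = -0.054·(6.5) = -0.3510
  sulphur-dioxide contribution → 49.8 μm/a
  chloride contribution → 78.05 μm/a
  ⇒ r_corr(carbon steel) = 127.9 μm/a
Category bounds: 80…200 μm/a bracket r_corr ⇒ C5

C5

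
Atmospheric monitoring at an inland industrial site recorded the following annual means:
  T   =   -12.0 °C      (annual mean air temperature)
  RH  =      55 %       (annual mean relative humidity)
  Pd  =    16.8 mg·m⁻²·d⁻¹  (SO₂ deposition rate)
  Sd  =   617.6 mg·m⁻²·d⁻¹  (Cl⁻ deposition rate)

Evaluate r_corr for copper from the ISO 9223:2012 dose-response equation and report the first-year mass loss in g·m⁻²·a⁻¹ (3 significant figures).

copper: f(T) = +0.126·(T−10) [T≤10 °C] = -2.7720
  SO₂ term: 0.0053·16.8^0.26·exp(0.059·55-2.7720) = 0.01771
  Cl⁻ term: 0.01025·617.6^0.27·exp(0.036·55+0.049·-12.0) = 0.2338
  sum: 0.01771 + 0.2338 → r_corr = 0.2515 μm/a
Convert to mass loss: 0.2515 μm/a × 8.96 g/cm³ = 2.253 g·m⁻²·a⁻¹

r_corr = 2.25 g·m⁻²·a⁻¹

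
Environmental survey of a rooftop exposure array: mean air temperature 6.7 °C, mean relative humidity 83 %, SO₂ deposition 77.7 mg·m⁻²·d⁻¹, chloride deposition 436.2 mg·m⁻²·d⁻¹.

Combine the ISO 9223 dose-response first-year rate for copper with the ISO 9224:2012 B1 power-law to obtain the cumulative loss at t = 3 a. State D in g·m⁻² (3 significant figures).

copper: T≤10 °C ⇒ hinge +0.126·(6.7−10) = -0.4158
  SO₂ term: 0.0053·77.7^0.26·exp(0.059·83-0.4158) = 1.452
  Cl⁻ term: 0.01025·436.2^0.27·exp(0.036·83+0.049·6.7) = 1.458
  sum: 1.452 + 1.458 → r_corr = 2.91 μm/a
Long-term exponent b (ISO 9224 Table 2, B1) = 0.667
  D(3) = 2.91 × 3^0.667 = 2.91 × 2.081 = 6.055 μm
  Mass loss = 6.055 μm × 8.96 g/cm³ = 54.25 g·m⁻²

D(3) = 54.2 g·m⁻²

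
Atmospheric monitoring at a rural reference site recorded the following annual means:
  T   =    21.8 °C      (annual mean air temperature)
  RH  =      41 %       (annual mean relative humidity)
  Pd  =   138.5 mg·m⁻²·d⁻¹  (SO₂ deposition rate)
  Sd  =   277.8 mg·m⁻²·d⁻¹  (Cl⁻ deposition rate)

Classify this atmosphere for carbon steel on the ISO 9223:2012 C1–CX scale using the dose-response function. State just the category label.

carbon steel: f(T) = -0.054·(T−10) [T>10 °C] = -0.6372
  SO₂ term: 1.77·138.5^0.52·exp(0.02·41-0.6372) = 27.6
  Sd branch = 0.102·Sd^0.62·e^(0.033·RH+0.04·T) = 30.9 μm/a
  r_corr = 27.6 + 30.9 = 58.5 μm/a
58.5 μm/a falls in (50, 80] for carbon steel → category C4

C4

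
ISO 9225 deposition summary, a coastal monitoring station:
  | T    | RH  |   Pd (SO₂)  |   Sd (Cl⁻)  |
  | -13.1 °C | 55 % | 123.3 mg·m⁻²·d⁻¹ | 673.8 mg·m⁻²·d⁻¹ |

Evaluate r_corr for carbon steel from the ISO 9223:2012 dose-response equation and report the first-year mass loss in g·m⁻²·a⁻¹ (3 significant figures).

r_corr = 181 g·m⁻²·a⁻¹

carbon steel: T≤10 °C ⇒ hinge +0.150·(-13.1−10) = -3.4650
  Pd branch = 1.77·Pd^0.52·e^(0.02·RH+f) = 2.033 μm/a
  Cl⁻ term: 0.102·673.8^0.62·exp(0.033·55+0.04·-13.1) = 21.04
  sum: 2.033 + 21.04 → r_corr = 23.07 μm/a
Convert to mass loss: 23.07 μm/a × 7.85 g/cm³ = 181.1 g·m⁻²·a⁻¹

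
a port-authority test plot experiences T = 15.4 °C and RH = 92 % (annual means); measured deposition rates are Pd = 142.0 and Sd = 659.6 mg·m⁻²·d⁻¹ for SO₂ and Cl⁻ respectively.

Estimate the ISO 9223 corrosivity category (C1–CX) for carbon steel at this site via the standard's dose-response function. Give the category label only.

carbon steel: f(T) = -0.054·(T−10) [T>10 °C] = -0.2916
  sulphur-dioxide contribution → 109.6 μm/a
  chloride contribution → 220.1 μm/a
  ⇒ r_corr(carbon steel) = 329.6 μm/a
ISO 9223 Table 2 (carbon steel): 200 < 330 ≤ 700 μm/a ⇒ CX

CX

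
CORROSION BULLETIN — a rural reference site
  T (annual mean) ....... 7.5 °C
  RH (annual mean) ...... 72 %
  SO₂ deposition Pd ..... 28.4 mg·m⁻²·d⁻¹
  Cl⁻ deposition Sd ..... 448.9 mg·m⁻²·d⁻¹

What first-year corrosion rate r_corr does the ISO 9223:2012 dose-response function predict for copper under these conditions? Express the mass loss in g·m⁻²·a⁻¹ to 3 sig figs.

r_corr = 15.0 g·m⁻²·a⁻¹

copper: temperature factor f = +0.126·(-2.5) = -0.3150
  Pd branch = 0.0053·Pd^0.26·e^(0.059·RH+f) = 0.646 μm/a
  Cl⁻ term: 0.01025·448.9^0.27·exp(0.036·72+0.049·7.5) = 1.028
  sum: 0.646 + 1.028 → r_corr = 1.674 μm/a
Convert to mass loss: 1.674 μm/a × 8.96 g/cm³ = 15 g·m⁻²·a⁻¹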